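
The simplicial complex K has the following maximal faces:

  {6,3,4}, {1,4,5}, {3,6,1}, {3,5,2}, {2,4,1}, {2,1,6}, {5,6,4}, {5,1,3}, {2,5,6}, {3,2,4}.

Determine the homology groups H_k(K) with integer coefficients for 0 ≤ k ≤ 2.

H_0 ≅ Z,  H_1 ≅ Z/2Z,  H_2 = 0.

Fix the vertex order 1 < 2 < 3 < 4 < 5 < 6 and write every simplex with vertices in increasing order. Then dim K = 2 and the simplices of K are:

  0-simplices (6): [1], [2], [3], [4], [5], [6]
  1-simplices (15): [1,2], [1,3], [1,4], [1,5], [1,6], [2,3], [2,4], [2,5], [2,6], [3,4], [3,5], [3,6], [4,5], [4,6], [5,6]
  2-simplices (10): [1,2,4], [1,2,6], [1,3,5], [1,3,6], [1,4,5], [2,3,4], [2,3,5], [2,5,6], [3,4,6], [4,5,6]

Hence C_0 ≅ Z^6, C_1 ≅ Z^15, C_2 ≅ Z^10.

∂_1: C_1 → C_0 is given by ∂[p,q] = [q] − [p].
The resulting 6×15 matrix has rank 5, and its Smith normal form has invariant factors (1,1,1,1,1).

∂_2: C_2 → C_1 acts by ∂[p,q,r] = [q,r] − [p,r] + [p,q]. For instance
  ∂[1,3,6] = [3,6] − [1,6] + [1,3],
  ∂[1,2,4] = [2,4] − [1,4] + [1,2].
The 15×10 boundary matrix has rank 10 and Smith normal form diag(1,1,1,1,1,1,1,1,1,2).

Now H_k = ker ∂_k / im ∂_{k+1}, so:

  H_0: rank C_0 − rank ∂_1 = 6 − 5 = 1, and the invariant factors of ∂_1 are all 1, so H_0 ≅ Z.
  H_1: rank ker ∂_1 − rank ∂_2 = (15 − 5) − 10 = 0, and ∂_2 has invariant factor 2 > 1, so H_1 ≅ Z/2Z.
  H_2: rank ker ∂_2 − rank ∂_3 = (10 − 10) − 0 = 0, and there is no ∂_3, so H_2 ≅ 0.

As a check, the Euler characteristic is 6 − 15 + 10 = 1, which agrees with 1 − 0 + 0 = 1.
(K is a triangulation of the real projective plane RP^2.)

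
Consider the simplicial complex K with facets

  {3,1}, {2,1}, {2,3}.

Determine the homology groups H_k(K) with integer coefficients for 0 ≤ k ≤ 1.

H_0 = Z,  H_1 = Z.

We work with the vertex ordering 1 < 2 < 3. The simplices of K, each written with vertices in increasing order, are:

  0-simplices (3): [1], [2], [3]
  1-simplices (3): [1,2], [1,3], [2,3]

giving chain groups C_0 ≅ Z^3, C_1 ≅ Z^3.

∂_1: C_1 → C_0 sends each edge [p,q] (with p < q) to q − p.
The 3×3 boundary matrix has rank 2 and Smith normal form diag(1,1).

From H_k ≅ ker(∂_k) / im(∂_{k+1}) we obtain:

  H_0: rank C_0 − rank ∂_1 = 3 − 2 = 1, and the invariant factors of ∂_1 are all 1, so H_0 = Z.
  H_1: rank ker ∂_1 − rank ∂_2 = (3 − 2) − 0 = 1, and there is no ∂_2, so H_1 = Z.

As a check, the Euler characteristic is 3 − 3 = 0, which agrees with 1 − 1 = 0.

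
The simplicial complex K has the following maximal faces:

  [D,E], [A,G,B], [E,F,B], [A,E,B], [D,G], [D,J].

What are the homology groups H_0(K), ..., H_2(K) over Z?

H_0 = Z,  H_1 = Z,  H_2 = 0.

Order the vertices as A < B < D < E < F < G < J. Listing each simplex with vertices in this order, K has dimension 2 with simplices:

  0-simplices (7): A, B, D, E, F, G, J
  1-simplices (10): AB, AE, AG, BE, BF, BG, DE, DG, DJ, EF
  2-simplices (3): ABE, ABG, BEF

so the chain groups are C_0 ≅ Z^7, C_1 ≅ Z^10, C_2 ≅ Z^3.

Boundary ∂_1: C_1 → C_0 maps an edge to its endpoints' difference, ∂[p,q] = q − p.
The 7×10 boundary matrix has rank 6 and Smith normal form diag(1,1,1,1,1,1).

Boundary ∂_2: C_2 → C_1 sends each 2-simplex [p,q,r] to [q,r] − [p,r] + [p,q]. For instance
  ∂ABG = BG − AG + AB,
  ∂ABE = BE − AE + AB.
The resulting 10×3 matrix has rank 3, and its Smith normal form has invariant factors (1,1,1).

From H_k ≅ ker(∂_k) / im(∂_{k+1}) we obtain:

  H_0: rank C_0 − rank ∂_1 = 7 − 6 = 1, and the invariant factors of ∂_1 are all 1, so H_0 = Z.
  H_1: rank ker ∂_1 − rank ∂_2 = (10 − 6) − 3 = 1, and the invariant factors of ∂_2 are all 1, so H_1 = Z.
  H_2: rank ker ∂_2 − rank ∂_3 = (3 − 3) − 0 = 0, and there is no ∂_3, so H_2 = 0.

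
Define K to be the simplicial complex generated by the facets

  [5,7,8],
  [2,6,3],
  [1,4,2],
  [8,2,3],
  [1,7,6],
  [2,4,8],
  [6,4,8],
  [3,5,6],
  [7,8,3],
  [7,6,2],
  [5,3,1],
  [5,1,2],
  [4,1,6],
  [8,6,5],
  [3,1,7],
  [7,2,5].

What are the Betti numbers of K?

Fix the vertex order 1 < 2 < 3 < 4 < 5 < 6 < 7 < 8 and write every simplex with vertices in increasing order. Then dim K = 2 and the simplices of K are:

  0-simplices (8): [1], [2], [3], [4], [5], [6], [7], [8]
  1-simplices (24): (24 of them)
  2-simplices (16): [1,2,4], [1,2,5], [1,3,5], [1,3,7], [1,4,6], [1,6,7], [2,3,6], [2,3,8], [2,4,8], [2,5,7], [2,6,7], [3,5,6], [3,7,8], [4,6,8], [5,6,8], [5,7,8]

giving chain groups C_0 ≅ Z^8, C_1 ≅ Z^24, C_2 ≅ Z^16.

Boundary ∂_1: C_1 → C_0 maps an edge to its endpoints' difference, ∂[p,q] = q − p. For instance
  ∂[3,7] = [7] − [3].
This gives a 8×24 integer matrix of rank 7; reducing to Smith normal form yields diagonal entries (1,1,1,1,1,1,1).

∂_2: C_2 → C_1 acts by ∂[p,q,r] = [q,r] − [p,r] + [p,q]. For instance
  ∂[3,5,6] = [5,6] − [3,6] + [3,5],
  ∂[1,3,5] = [3,5] − [1,5] + [1,3].
The resulting 24×16 matrix has rank 15, and its Smith normal form has invariant factors (1,1,1,1,1,1,1,1,1,1,1,1,1,1,1).

Reading off H_k = ker ∂_k / im ∂_{k+1}:

  H_0: rank C_0 − rank ∂_1 = 8 − 7 = 1, and the invariant factors of ∂_1 are all 1, so H_0 = Z.
  H_1: rank ker ∂_1 − rank ∂_2 = (24 − 7) − 15 = 2, and the invariant factors of ∂_2 are all 1, so H_1 = Z^2.
  H_2: rank ker ∂_2 − rank ∂_3 = (16 − 15) − 0 = 1, and there is no ∂_3, so H_2 = Z.

Hence the Betti numbers are b_0 = 1, b_1 = 2, b_2 = 1.

b_0 = 1, b_1 = 2, b_2 = 1.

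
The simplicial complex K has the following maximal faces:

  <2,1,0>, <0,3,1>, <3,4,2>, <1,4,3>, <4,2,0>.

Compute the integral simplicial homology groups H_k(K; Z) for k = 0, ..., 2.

Order the vertices as 0 < 1 < 2 < 3 < 4. Listing each simplex with vertices in this order, K has dimension 2 with simplices:

  0-simplices (5): [0], [1], [2], [3], [4]
  1-simplices (10): [0,1], [0,2], [0,3], [0,4], [1,2], [1,3], [1,4], [2,3], [2,4], [3,4]
  2-simplices (5): [0,1,2], [0,1,3], [0,2,4], [1,3,4], [2,3,4]

giving chain groups C_0 ≅ Z^5, C_1 ≅ Z^10, C_2 ≅ Z^5.

∂_1: C_1 → C_0 maps an edge to its endpoints' difference, ∂[p,q] = q − p. For instance
  ∂[2,3] = [3] − [2].
The resulting 5×10 matrix has rank 4, and its Smith normal form has invariant factors (1,1,1,1).

Boundary ∂_2: C_2 → C_1 sends each 2-simplex [p,q,r] to [q,r] − [p,r] + [p,q]. For instance
  ∂[0,1,2] = [1,2] − [0,2] + [0,1],
  ∂[1,3,4] = [3,4] − [1,4] + [1,3].
The 10×5 boundary matrix has rank 5 and Smith normal form diag(1,1,1,1,1).

Computing H_k = (kernel of ∂_k) / (image of ∂_{k+1}):

  H_0: rank C_0 − rank ∂_1 = 5 − 4 = 1, and the invariant factors of ∂_1 are all 1, so H_0 = Z.
  H_1: rank ker ∂_1 − rank ∂_2 = (10 − 4) − 5 = 1, and the invariant factors of ∂_2 are all 1, so H_1 = Z.
  H_2: rank ker ∂_2 − rank ∂_3 = (5 − 5) − 0 = 0, and there is no ∂_3, so H_2 = 0.

H_0 ≅ Z,  H_1 ≅ Z,  H_2 = 0.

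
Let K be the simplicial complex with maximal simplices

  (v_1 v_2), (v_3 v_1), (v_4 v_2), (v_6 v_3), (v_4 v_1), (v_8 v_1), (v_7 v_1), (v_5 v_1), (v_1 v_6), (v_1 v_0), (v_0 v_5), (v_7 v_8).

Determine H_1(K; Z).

H_1 = Z^4.

Fix the vertex order v_0 < v_1 < v_2 < v_3 < v_4 < v_5 < v_6 < v_7 < v_8 and write every simplex with vertices in increasing order. Then dim K = 1 and the simplices of K are:

  0-simplices (9): [v_0], [v_1], [v_2], [v_3], [v_4], [v_5], [v_6], [v_7], [v_8]
  1-simplices (12): [v_0,v_1], [v_0,v_5], [v_1,v_2], [v_1,v_3], [v_1,v_4], [v_1,v_5], [v_1,v_6], [v_1,v_7], [v_1,v_8], [v_2,v_4], [v_3,v_6], [v_7,v_8]

so the chain groups are C_0 ≅ Z^9, C_1 ≅ Z^12.

∂_1: C_1 → C_0 sends each edge [p,q] (with p < q) to q − p. For instance
  ∂[v_1,v_4] = [v_4] − [v_1].
This gives a 9×12 integer matrix of rank 8; reducing to Smith normal form yields diagonal entries (1,1,1,1,1,1,1,1).

Reading off H_k = ker ∂_k / im ∂_{k+1}:

  H_1: rank ker ∂_1 − rank ∂_2 = (12 − 8) − 0 = 4, and there is no ∂_2, so H_1 ≅ Z^4.

(K is a triangulation of a wedge of 4 circles.)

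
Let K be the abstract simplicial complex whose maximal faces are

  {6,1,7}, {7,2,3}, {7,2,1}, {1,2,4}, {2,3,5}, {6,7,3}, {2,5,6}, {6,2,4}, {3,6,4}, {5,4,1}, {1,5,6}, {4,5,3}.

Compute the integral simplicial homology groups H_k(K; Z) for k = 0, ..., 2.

H_0 = Z,  H_1 = Z_2,  H_2 = 0.

Fix the vertex order 1 < 2 < 3 < 4 < 5 < 6 < 7 and write every simplex with vertices in increasing order. Then dim K = 2 and the simplices of K are:

  0-simplices (7): [1], [2], [3], [4], [5], [6], [7]
  1-simplices (18): [1,2], [1,4], [1,5], [1,6], [1,7], [2,3], [2,4], [2,5], [2,6], [2,7], [3,4], [3,5], [3,6], [3,7], [4,5], [4,6], [5,6], [6,7]
  2-simplices (12): [1,2,4], [1,2,7], [1,4,5], [1,5,6], [1,6,7], [2,3,5], [2,3,7], [2,4,6], [2,5,6], [3,4,5], [3,4,6], [3,6,7]

giving chain groups C_0 ≅ Z^7, C_1 ≅ Z^18, C_2 ≅ Z^12.

∂_1: C_1 → C_0 sends each edge [p,q] (with p < q) to q − p.
The 7×18 boundary matrix has rank 6 and Smith normal form diag(1,1,1,1,1,1).

Boundary ∂_2: C_2 → C_1 sends each 2-simplex [p,q,r] to [q,r] − [p,r] + [p,q]. For instance
  ∂[1,4,5] = [4,5] − [1,5] + [1,4],
  ∂[2,4,6] = [4,6] − [2,6] + [2,4].
As a 18×12 matrix over Z this has rank 12, with invariant factors (1,1,1,1,1,1,1,1,1,1,1,2).

Computing H_k = (kernel of ∂_k) / (image of ∂_{k+1}):

  H_0: rank C_0 − rank ∂_1 = 7 − 6 = 1, and the invariant factors of ∂_1 are all 1, so H_0 = Z.
  H_1: rank ker ∂_1 − rank ∂_2 = (18 − 6) − 12 = 0, and ∂_2 has invariant factor 2 > 1, so H_1 = Z_2.
  H_2: rank ker ∂_2 − rank ∂_3 = (12 − 12) − 0 = 0, and there is no ∂_3, so H_2 = 0.

(K is a triangulation of the real projective plane RP^2.)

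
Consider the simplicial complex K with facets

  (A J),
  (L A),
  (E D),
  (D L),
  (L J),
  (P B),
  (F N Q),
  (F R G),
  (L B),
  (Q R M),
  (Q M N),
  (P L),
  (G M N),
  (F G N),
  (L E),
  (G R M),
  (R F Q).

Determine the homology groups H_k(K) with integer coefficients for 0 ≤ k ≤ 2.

H_0 ≅ Z^2,  H_1 ≅ Z^3,  H_2 ≅ Z.

We work with the vertex ordering A < B < D < E < F < G < J < L < M < N < P < Q < R. The simplices of K, each written with vertices in increasing order, are:

  0-simplices (13): A, B, D, E, F, G, J, L, M, N, P, Q, R
  1-simplices (21): AJ, AL, BL, BP, DE, DL, EL, FG, FN, FQ, FR, GM, GN, GR, JL, LP, MN, MQ, MR, NQ, QR
  2-simplices (8): FGN, FGR, FNQ, FQR, GMN, GMR, MNQ, MQR

Hence C_0 ≅ Z^13, C_1 ≅ Z^21, C_2 ≅ Z^8.

Boundary ∂_1: C_1 → C_0 maps an edge to its endpoints' difference, ∂[p,q] = q − p. For instance
  ∂MR = R − M.
The resulting 13×21 matrix has rank 11, and its Smith normal form has invariant factors (1,1,1,1,1,1,1,1,1,1,1).

Boundary ∂_2: C_2 → C_1 maps a triangle to the signed sum of its edges. For instance
  ∂MQR = QR − MR + MQ,
  ∂FGR = GR − FR + FG.
The 21×8 boundary matrix has rank 7 and Smith normal form diag(1,1,1,1,1,1,1).

Computing H_k = (kernel of ∂_k) / (image of ∂_{k+1}):

  H_0: rank C_0 − rank ∂_1 = 13 − 11 = 2, and the invariant factors of ∂_1 are all 1, so H_0 = Z^2.
  H_1: rank ker ∂_1 − rank ∂_2 = (21 − 11) − 7 = 3, and the invariant factors of ∂_2 are all 1, so H_1 = Z^3.
  H_2: rank ker ∂_2 − rank ∂_3 = (8 − 7) − 0 = 1, and there is no ∂_3, so H_2 = Z.

As a check, the Euler characteristic is 13 − 21 + 8 = 0, which agrees with 2 − 3 + 1 = 0.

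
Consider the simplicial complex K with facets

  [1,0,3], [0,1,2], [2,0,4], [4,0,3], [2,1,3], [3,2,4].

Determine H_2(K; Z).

Fix the vertex order 0 < 1 < 2 < 3 < 4 and write every simplex with vertices in increasing order. Then dim K = 2 and the simplices of K are:

  0-simplices (5): [0], [1], [2], [3], [4]
  1-simplices (9): [0,1], [0,2], [0,3], [0,4], [1,2], [1,3], [2,3], [2,4], [3,4]
  2-simplices (6): [0,1,2], [0,1,3], [0,2,4], [0,3,4], [1,2,3], [2,3,4]

Hence C_0 ≅ Z^5, C_1 ≅ Z^9, C_2 ≅ Z^6.

Boundary ∂_1: C_1 → C_0 sends each edge [p,q] (with p < q) to q − p.
As a 5×9 matrix over Z this has rank 4, with invariant factors (1,1,1,1).

∂_2: C_2 → C_1 sends each 2-simplex [p,q,r] to [q,r] − [p,r] + [p,q]. For instance
  ∂[0,3,4] = [3,4] − [0,4] + [0,3],
  ∂[1,2,3] = [2,3] − [1,3] + [1,2].
The resulting 9×6 matrix has rank 5, and its Smith normal form has invariant factors (1,1,1,1,1).

Reading off H_k = ker ∂_k / im ∂_{k+1}:

  H_2: rank ker ∂_2 − rank ∂_3 = (6 − 5) − 0 = 1, and there is no ∂_3, so H_2 ≅ Z.

(K is a triangulation of the 2-sphere S^2.)

H_2 ≅ Z.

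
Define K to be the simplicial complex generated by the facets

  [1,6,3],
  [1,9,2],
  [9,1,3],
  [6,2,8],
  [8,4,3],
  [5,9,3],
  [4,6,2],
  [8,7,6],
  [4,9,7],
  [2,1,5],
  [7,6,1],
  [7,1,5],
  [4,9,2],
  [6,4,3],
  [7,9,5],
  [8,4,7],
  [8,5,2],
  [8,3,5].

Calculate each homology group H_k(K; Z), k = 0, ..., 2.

H_0 ≅ Z,  H_1 ≅ Z × Z/2,  H_2 = 0.

We work with the vertex ordering 1 < 2 < 3 < 4 < 5 < 6 < 7 < 8 < 9. The simplices of K, each written with vertices in increasing order, are:

  0-simplices (9): [1], [2], [3], [4], [5], [6], [7], [8], [9]
  1-simplices (27): (27 of them)
  2-simplices (18): [1,2,5], [1,2,9], [1,3,6], [1,3,9], [1,5,7], [1,6,7], [2,4,6], [2,4,9], [2,5,8], [2,6,8], [3,4,6], [3,4,8], [3,5,8], [3,5,9], [4,7,8], [4,7,9], [5,7,9], [6,7,8]

Hence C_0 ≅ Z^9, C_1 ≅ Z^27, C_2 ≅ Z^18.

Boundary ∂_1: C_1 → C_0 sends each edge [p,q] (with p < q) to q − p.
The 9×27 boundary matrix has rank 8 and Smith normal form diag(1,1,1,1,1,1,1,1).

Boundary ∂_2: C_2 → C_1 maps a triangle to the signed sum of its edges. For instance
  ∂[2,5,8] = [5,8] − [2,8] + [2,5],
  ∂[2,6,8] = [6,8] − [2,8] + [2,6].
This gives a 27×18 integer matrix of rank 18; reducing to Smith normal form yields diagonal entries (1,1,1,1,1,1,1,1,1,1,1,1,1,1,1,1,1,2).

From H_k ≅ ker(∂_k) / im(∂_{k+1}) we obtain:

  H_0: rank C_0 − rank ∂_1 = 9 − 8 = 1, and the invariant factors of ∂_1 are all 1, so H_0 ≅ Z.
  H_1: rank ker ∂_1 − rank ∂_2 = (27 − 8) − 18 = 1, and ∂_2 has invariant factor 2 > 1, so H_1 ≅ Z × Z/2.
  H_2: rank ker ∂_2 − rank ∂_3 = (18 − 18) − 0 = 0, and there is no ∂_3, so H_2 ≅ 0.

As a check, the Euler characteristic is 9 − 27 + 18 = 0, which agrees with 1 − 1 + 0 = 0.
(K is a triangulation of the Klein bottle.)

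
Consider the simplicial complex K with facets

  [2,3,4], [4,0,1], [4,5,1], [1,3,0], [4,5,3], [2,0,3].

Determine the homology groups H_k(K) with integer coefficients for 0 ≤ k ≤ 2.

H_0 ≅ Z,  H_1 ≅ Z,  H_2 = 0.

Fix the vertex order 0 < 1 < 2 < 3 < 4 < 5 and write every simplex with vertices in increasing order. Then dim K = 2 and the simplices of K are:

  0-simplices (6): [0], [1], [2], [3], [4], [5]
  1-simplices (12): [0,1], [0,2], [0,3], [0,4], [1,3], [1,4], [1,5], [2,3], [2,4], [3,4], [3,5], [4,5]
  2-simplices (6): [0,1,3], [0,1,4], [0,2,3], [1,4,5], [2,3,4], [3,4,5]

Hence C_0 ≅ Z^6, C_1 ≅ Z^12, C_2 ≅ Z^6.

Boundary ∂_1: C_1 → C_0 sends each edge [p,q] (with p < q) to q − p. For instance
  ∂[2,4] = [4] − [2].
The resulting 6×12 matrix has rank 5, and its Smith normal form has invariant factors (1,1,1,1,1).

Boundary ∂_2: C_2 → C_1 acts by ∂[p,q,r] = [q,r] − [p,r] + [p,q]. For instance
  ∂[2,3,4] = [3,4] − [2,4] + [2,3],
  ∂[3,4,5] = [4,5] − [3,5] + [3,4].
The 12×6 boundary matrix has rank 6 and Smith normal form diag(1,1,1,1,1,1).

Computing H_k = (kernel of ∂_k) / (image of ∂_{k+1}):

  H_0: rank C_0 − rank ∂_1 = 6 − 5 = 1, and the invariant factors of ∂_1 are all 1, so H_0 = Z.
  H_1: rank ker ∂_1 − rank ∂_2 = (12 − 5) − 6 = 1, and the invariant factors of ∂_2 are all 1, so H_1 = Z.
  H_2: rank ker ∂_2 − rank ∂_3 = (6 − 6) − 0 = 0, and there is no ∂_3, so H_2 = 0.

As a check, the Euler characteristic is 6 − 12 + 6 = 0, which agrees with 1 − 1 + 0 = 0.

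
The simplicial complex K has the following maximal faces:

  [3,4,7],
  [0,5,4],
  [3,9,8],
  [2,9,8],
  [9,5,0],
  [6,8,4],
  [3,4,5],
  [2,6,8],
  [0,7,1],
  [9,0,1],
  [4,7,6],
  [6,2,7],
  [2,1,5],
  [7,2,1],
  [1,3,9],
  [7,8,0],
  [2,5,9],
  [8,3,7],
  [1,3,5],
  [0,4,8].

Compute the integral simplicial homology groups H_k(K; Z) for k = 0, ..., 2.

H_0 = Z,  H_1 = Z ⊕ Z/2Z,  H_2 = 0.

We work with the vertex ordering 0 < 1 < 2 < 3 < 4 < 5 < 6 < 7 < 8 < 9. The simplices of K, each written with vertices in increasing order, are:

  0-simplices (10): [0], [1], [2], [3], [4], [5], [6], [7], [8], [9]
  1-simplices (30): (30 of them)
  2-simplices (20): (20 of them)

Hence C_0 ≅ Z^10, C_1 ≅ Z^30, C_2 ≅ Z^20.

Boundary ∂_1: C_1 → C_0 sends each edge [p,q] (with p < q) to q − p.
The 10×30 boundary matrix has rank 9 and Smith normal form diag(1,1,1,1,1,1,1,1,1).

Boundary ∂_2: C_2 → C_1 maps a triangle to the signed sum of its edges. For instance
  ∂[1,2,5] = [2,5] − [1,5] + [1,2],
  ∂[3,4,5] = [4,5] − [3,5] + [3,4].
The resulting 30×20 matrix has rank 20, and its Smith normal form has invariant factors (1,1,1,1,1,1,1,1,1,1,1,1,1,1,1,1,1,1,1,2).

Reading off H_k = ker ∂_k / im ∂_{k+1}:

  H_0: rank C_0 − rank ∂_1 = 10 − 9 = 1, and the invariant factors of ∂_1 are all 1, so H_0 = Z.
  H_1: rank ker ∂_1 − rank ∂_2 = (30 − 9) − 20 = 1, and ∂_2 has invariant factor 2 > 1, so H_1 = Z ⊕ Z/2Z.
  H_2: rank ker ∂_2 − rank ∂_3 = (20 − 20) − 0 = 0, and there is no ∂_3, so H_2 = 0.

(K is a triangulation of the Klein bottle.)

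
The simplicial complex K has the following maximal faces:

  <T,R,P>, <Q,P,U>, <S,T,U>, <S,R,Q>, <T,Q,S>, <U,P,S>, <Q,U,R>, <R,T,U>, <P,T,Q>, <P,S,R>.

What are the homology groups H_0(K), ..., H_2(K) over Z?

H_0 ≅ Z,  H_1 ≅ Z/2,  H_2 = 0.

We work with the vertex ordering P < Q < R < S < T < U. The simplices of K, each written with vertices in increasing order, are:

  0-simplices (6): P, Q, R, S, T, U
  1-simplices (15): PQ, PR, PS, PT, PU, QR, QS, QT, QU, RS, RT, RU, ST, SU, TU
  2-simplices (10): PQT, PQU, PRS, PRT, PSU, QRS, QRU, QST, RTU, STU

giving chain groups C_0 ≅ Z^6, C_1 ≅ Z^15, C_2 ≅ Z^10.

∂_1: C_1 → C_0 is given by ∂[p,q] = [q] − [p].
This gives a 6×15 integer matrix of rank 5; reducing to Smith normal form yields diagonal entries (1,1,1,1,1).

The boundary map ∂_2: C_2 → C_1 sends each 2-simplex [p,q,r] to [q,r] − [p,r] + [p,q]. For instance
  ∂PQT = QT − PT + PQ,
  ∂PRS = RS − PS + PR.
This gives a 15×10 integer matrix of rank 10; reducing to Smith normal form yields diagonal entries (1,1,1,1,1,1,1,1,1,2).

Now H_k = ker ∂_k / im ∂_{k+1}, so:

  H_0: rank C_0 − rank ∂_1 = 6 − 5 = 1, and the invariant factors of ∂_1 are all 1, so H_0 ≅ Z.
  H_1: rank ker ∂_1 − rank ∂_2 = (15 − 5) − 10 = 0, and ∂_2 has invariant factor 2 > 1, so H_1 ≅ Z/2.
  H_2: rank ker ∂_2 − rank ∂_3 = (10 − 10) − 0 = 0, and there is no ∂_3, so H_2 ≅ 0.

As a check, the Euler characteristic is 6 − 15 + 10 = 1, which agrees with 1 − 0 + 0 = 1.
(K is a triangulation of the real projective plane RP^2.)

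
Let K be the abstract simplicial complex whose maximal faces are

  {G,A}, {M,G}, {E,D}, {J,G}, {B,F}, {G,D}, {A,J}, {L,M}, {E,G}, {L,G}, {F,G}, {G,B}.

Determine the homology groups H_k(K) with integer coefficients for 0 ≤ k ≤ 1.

H_0 = Z,  H_1 = Z^4.

Order the vertices as A < B < D < E < F < G < J < L < M. Listing each simplex with vertices in this order, K has dimension 1 with simplices:

  0-simplices (9): A, B, D, E, F, G, J, L, M
  1-simplices (12): AG, AJ, BF, BG, DE, DG, EG, FG, GJ, GL, GM, LM

so the chain groups are C_0 ≅ Z^9, C_1 ≅ Z^12.

The boundary map ∂_1: C_1 → C_0 sends each edge [p,q] (with p < q) to q − p. For instance
  ∂GJ = J − G.
The 9×12 boundary matrix has rank 8 and Smith normal form diag(1,1,1,1,1,1,1,1).

Computing H_k = (kernel of ∂_k) / (image of ∂_{k+1}):

  H_0: rank C_0 − rank ∂_1 = 9 − 8 = 1, and the invariant factors of ∂_1 are all 1, so H_0 = Z.
  H_1: rank ker ∂_1 − rank ∂_2 = (12 − 8) − 0 = 4, and there is no ∂_2, so H_1 = Z^4.

As a check, the Euler characteristic is 9 − 12 = -3, which agrees with 1 − 4 = -3.
(K is a triangulation of a wedge of 4 circles.)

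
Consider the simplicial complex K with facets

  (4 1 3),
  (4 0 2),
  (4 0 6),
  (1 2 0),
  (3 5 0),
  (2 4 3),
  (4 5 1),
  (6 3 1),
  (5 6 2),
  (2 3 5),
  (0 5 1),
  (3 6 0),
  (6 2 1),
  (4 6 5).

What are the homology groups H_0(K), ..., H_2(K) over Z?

Fix the vertex order 0 < 1 < 2 < 3 < 4 < 5 < 6 and write every simplex with vertices in increasing order. Then dim K = 2 and the simplices of K are:

  0-simplices (7): [0], [1], [2], [3], [4], [5], [6]
  1-simplices (21): [0,1], [0,2], [0,3], [0,4], [0,5], [0,6], [1,2], [1,3], [1,4], [1,5], [1,6], [2,3], [2,4], [2,5], [2,6], [3,4], [3,5], [3,6], [4,5], [4,6], [5,6]
  2-simplices (14): [0,1,2], [0,1,5], [0,2,4], [0,3,5], [0,3,6], [0,4,6], [1,2,6], [1,3,4], [1,3,6], [1,4,5], [2,3,4], [2,3,5], [2,5,6], [4,5,6]

so the chain groups are C_0 ≅ Z^7, C_1 ≅ Z^21, C_2 ≅ Z^14.

The boundary map ∂_1: C_1 → C_0 maps an edge to its endpoints' difference, ∂[p,q] = q − p. For instance
  ∂[3,5] = [5] − [3].
As a 7×21 matrix over Z this has rank 6, with invariant factors (1,1,1,1,1,1).

The boundary map ∂_2: C_2 → C_1 sends each 2-simplex [p,q,r] to [q,r] − [p,r] + [p,q]. For instance
  ∂[1,3,6] = [3,6] − [1,6] + [1,3],
  ∂[2,3,4] = [3,4] − [2,4] + [2,3].
This gives a 21×14 integer matrix of rank 13; reducing to Smith normal form yields diagonal entries (1,1,1,1,1,1,1,1,1,1,1,1,1).

From H_k ≅ ker(∂_k) / im(∂_{k+1}) we obtain:

  H_0: rank C_0 − rank ∂_1 = 7 − 6 = 1, and the invariant factors of ∂_1 are all 1, so H_0 = Z.
  H_1: rank ker ∂_1 − rank ∂_2 = (21 − 6) − 13 = 2, and the invariant factors of ∂_2 are all 1, so H_1 = Z^2.
  H_2: rank ker ∂_2 − rank ∂_3 = (14 − 13) − 0 = 1, and there is no ∂_3, so H_2 = Z.

H_0 = Z,  H_1 = Z^2,  H_2 = Z.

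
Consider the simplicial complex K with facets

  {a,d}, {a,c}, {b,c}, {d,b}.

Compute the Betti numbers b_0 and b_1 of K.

Order the vertices as a < b < c < d. Listing each simplex with vertices in this order, K has dimension 1 with simplices:

  0-simplices (4): a, b, c, d
  1-simplices (4): ac, ad, bc, bd

so the chain groups are C_0 ≅ Z^4, C_1 ≅ Z^4.

∂_1: C_1 → C_0 sends each edge [p,q] (with p < q) to q − p. For instance
  ∂ac = c − a.
As a 4×4 matrix over Z this has rank 3, with invariant factors (1,1,1).

Now H_k = ker ∂_k / im ∂_{k+1}, so:

  H_0: rank C_0 − rank ∂_1 = 4 − 3 = 1, and the invariant factors of ∂_1 are all 1, so H_0 = Z.
  H_1: rank ker ∂_1 − rank ∂_2 = (4 − 3) − 0 = 1, and there is no ∂_2, so H_1 = Z.

Hence the Betti numbers are b_0 = 1, b_1 = 1.

b_0 = 1, b_1 = 1.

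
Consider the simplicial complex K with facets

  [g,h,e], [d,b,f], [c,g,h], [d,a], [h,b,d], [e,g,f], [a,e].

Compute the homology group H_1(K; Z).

We work with the vertex ordering a < b < c < d < e < f < g < h. The simplices of K, each written with vertices in increasing order, are:

  0-simplices (8): a, b, c, d, e, f, g, h
  1-simplices (14): ad, ae, bd, bf, bh, cg, ch, df, dh, ef, eg, eh, fg, gh
  2-simplices (5): bdf, bdh, cgh, efg, egh

Hence C_0 ≅ Z^8, C_1 ≅ Z^14, C_2 ≅ Z^5.

∂_1: C_1 → C_0 is given by ∂[p,q] = [q] − [p]. For instance
  ∂bh = h − b.
The 8×14 boundary matrix has rank 7 and Smith normal form diag(1,1,1,1,1,1,1).

The boundary map ∂_2: C_2 → C_1 acts by ∂[p,q,r] = [q,r] − [p,r] + [p,q]. For instance
  ∂egh = gh − eh + eg,
  ∂cgh = gh − ch + cg.
The 14×5 boundary matrix has rank 5 and Smith normal form diag(1,1,1,1,1).

Reading off H_k = ker ∂_k / im ∂_{k+1}:

  H_1: rank ker ∂_1 − rank ∂_2 = (14 − 7) − 5 = 2, and the invariant factors of ∂_2 are all 1, so H_1 = Z^2.

H_1 ≅ Z^2.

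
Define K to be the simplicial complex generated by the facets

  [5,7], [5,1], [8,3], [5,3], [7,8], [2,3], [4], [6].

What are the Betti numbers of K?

Take the total order 1 < 2 < 3 < 4 < 5 < 6 < 7 < 8 on the vertex set. Then K (dimension 1) consists of the simplices:

  0-simplices (8): [1], [2], [3], [4], [5], [6], [7], [8]
  1-simplices (6): [1,5], [2,3], [3,5], [3,8], [5,7], [7,8]

Hence C_0 ≅ Z^8, C_1 ≅ Z^6.

The boundary map ∂_1: C_1 → C_0 maps an edge to its endpoints' difference, ∂[p,q] = q − p. For instance
  ∂[3,8] = [8] − [3].
This gives a 8×6 integer matrix of rank 5; reducing to Smith normal form yields diagonal entries (1,1,1,1,1).

Reading off H_k = ker ∂_k / im ∂_{k+1}:

  H_0: rank C_0 − rank ∂_1 = 8 − 5 = 3, and the invariant factors of ∂_1 are all 1, so H_0 ≅ Z^3.
  H_1: rank ker ∂_1 − rank ∂_2 = (6 − 5) − 0 = 1, and there is no ∂_2, so H_1 ≅ Z.

As a check, the Euler characteristic is 8 − 6 = 2, which agrees with 3 − 1 = 2.

Hence the Betti numbers are b_0 = 3, b_1 = 1.

b_0 = 3, b_1 = 1.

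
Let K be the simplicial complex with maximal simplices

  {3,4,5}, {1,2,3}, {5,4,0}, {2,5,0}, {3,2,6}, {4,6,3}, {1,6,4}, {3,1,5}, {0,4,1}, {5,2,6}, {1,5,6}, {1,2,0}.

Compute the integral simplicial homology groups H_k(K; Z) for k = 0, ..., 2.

H_0 = Z,  H_1 = Z/2,  H_2 = 0.

K has 7 vertices, 18 edges, 12 triangles.
rank ∂_0 = 0, rank ∂_1 = 6 ⇒ b_0 = 7 − 0 − 6 = 1; all invariant factors of ∂_1 are 1 so no torsion. So H_0 = Z.
rank ∂_1 = 6, rank ∂_2 = 12 ⇒ b_1 = 18 − 6 − 12 = 0; ∂_2 has invariant factor(s) [2] giving torsion. So H_1 = Z/2.
rank ∂_2 = 12, rank ∂_3 = 0 ⇒ b_2 = 12 − 12 − 0 = 0. So H_2 = 0.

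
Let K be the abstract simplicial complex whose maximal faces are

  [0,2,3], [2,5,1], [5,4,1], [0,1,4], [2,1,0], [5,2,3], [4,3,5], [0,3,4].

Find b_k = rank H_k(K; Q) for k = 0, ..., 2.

Take the total order 0 < 1 < 2 < 3 < 4 < 5 on the vertex set. Then K (dimension 2) consists of the simplices:

  0-simplices (6): [0], [1], [2], [3], [4], [5]
  1-simplices (12): [0,1], [0,2], [0,3], [0,4], [1,2], [1,4], [1,5], [2,3], [2,5], [3,4], [3,5], [4,5]
  2-simplices (8): [0,1,2], [0,1,4], [0,2,3], [0,3,4], [1,2,5], [1,4,5], [2,3,5], [3,4,5]

Hence C_0 ≅ Z^6, C_1 ≅ Z^12, C_2 ≅ Z^8.

Boundary ∂_1: C_1 → C_0 sends each edge [p,q] (with p < q) to q − p. For instance
  ∂[3,5] = [5] − [3].
The 6×12 boundary matrix has rank 5 and Smith normal form diag(1,1,1,1,1).

The boundary map ∂_2: C_2 → C_1 acts by ∂[p,q,r] = [q,r] − [p,r] + [p,q]. For instance
  ∂[1,4,5] = [4,5] − [1,5] + [1,4],
  ∂[3,4,5] = [4,5] − [3,5] + [3,4].
As a 12×8 matrix over Z this has rank 7, with invariant factors (1,1,1,1,1,1,1).

Computing H_k = (kernel of ∂_k) / (image of ∂_{k+1}):

  H_0: rank C_0 − rank ∂_1 = 6 − 5 = 1, and the invariant factors of ∂_1 are all 1, so H_0 = Z.
  H_1: rank ker ∂_1 − rank ∂_2 = (12 − 5) − 7 = 0, and the invariant factors of ∂_2 are all 1, so H_1 = 0.
  H_2: rank ker ∂_2 − rank ∂_3 = (8 − 7) − 0 = 1, and there is no ∂_3, so H_2 = Z.

(K is a triangulation of the 2-sphere S^2.)

Hence the Betti numbers are b_0 = 1, b_1 = 0, b_2 = 1.

b_0 = 1, b_1 = 0, b_2 = 1.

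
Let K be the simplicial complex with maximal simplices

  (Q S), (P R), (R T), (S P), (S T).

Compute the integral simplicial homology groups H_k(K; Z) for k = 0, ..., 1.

H_0 ≅ Z,  H_1 ≅ Z.

We work with the vertex ordering P < Q < R < S < T. The simplices of K, each written with vertices in increasing order, are:

  0-simplices (5): P, Q, R, S, T
  1-simplices (5): PR, PS, QS, RT, ST

Hence C_0 ≅ Z^5, C_1 ≅ Z^5.

The boundary map ∂_1: C_1 → C_0 sends each edge [p,q] (with p < q) to q − p. For instance
  ∂PR = R − P.
This gives a 5×5 integer matrix of rank 4; reducing to Smith normal form yields diagonal entries (1,1,1,1).

Reading off H_k = ker ∂_k / im ∂_{k+1}:

  H_0: rank C_0 − rank ∂_1 = 5 − 4 = 1, and the invariant factors of ∂_1 are all 1, so H_0 ≅ Z.
  H_1: rank ker ∂_1 − rank ∂_2 = (5 − 4) − 0 = 1, and there is no ∂_2, so H_1 ≅ Z.

As a check, the Euler characteristic is 5 − 5 = 0, which agrees with 1 − 1 = 0.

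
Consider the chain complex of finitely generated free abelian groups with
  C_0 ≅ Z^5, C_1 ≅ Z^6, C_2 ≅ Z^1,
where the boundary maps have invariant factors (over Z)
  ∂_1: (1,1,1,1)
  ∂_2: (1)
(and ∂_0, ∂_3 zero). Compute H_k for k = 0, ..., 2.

H_0 = Z,  H_1 = Z,  H_2 = 0.

H_0: b_0 = 5 − 0 − 4 = 1; torsion from ∂_1 factors > 1: none. So H_0 = Z.
H_1: b_1 = 6 − 4 − 1 = 1; torsion from ∂_2 factors > 1: none. So H_1 = Z.
H_2: b_2 = 1 − 1 − 0 = 0; torsion from ∂_3 factors > 1: none. So H_2 = 0.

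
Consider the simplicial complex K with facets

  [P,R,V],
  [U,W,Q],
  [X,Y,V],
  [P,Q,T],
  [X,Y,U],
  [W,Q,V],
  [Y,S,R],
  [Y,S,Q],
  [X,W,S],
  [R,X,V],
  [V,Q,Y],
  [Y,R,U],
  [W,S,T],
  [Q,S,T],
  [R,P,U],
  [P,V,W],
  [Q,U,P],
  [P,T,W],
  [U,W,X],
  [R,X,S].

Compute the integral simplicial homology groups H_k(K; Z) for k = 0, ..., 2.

K has 10 vertices, 30 edges, 20 triangles.
rank ∂_0 = 0, rank ∂_1 = 9 ⇒ b_0 = 10 − 0 − 9 = 1; all invariant factors of ∂_1 are 1 so no torsion. So H_0 ≅ Z.
rank ∂_1 = 9, rank ∂_2 = 20 ⇒ b_1 = 30 − 9 − 20 = 1; ∂_2 has invariant factor(s) [2] giving torsion. So H_1 ≅ Z ⊕ Z/2.
rank ∂_2 = 20, rank ∂_3 = 0 ⇒ b_2 = 20 − 20 − 0 = 0. So H_2 ≅ 0.

H_0 ≅ Z,  H_1 ≅ Z ⊕ Z/2,  H_2 = 0.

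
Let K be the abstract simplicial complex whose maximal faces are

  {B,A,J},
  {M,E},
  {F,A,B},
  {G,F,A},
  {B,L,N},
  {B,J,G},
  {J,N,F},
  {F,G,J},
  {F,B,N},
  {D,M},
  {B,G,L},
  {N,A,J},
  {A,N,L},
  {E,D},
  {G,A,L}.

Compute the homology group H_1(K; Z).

Take the total order A < B < D < E < F < G < J < L < M < N on the vertex set. Then K (dimension 2) consists of the simplices:

  0-simplices (10): A, B, D, E, F, G, J, L, M, N
  1-simplices (21): AB, AF, AG, AJ, AL, AN, BF, BG, BJ, BL, BN, DE, DM, EM, FG, FJ, FN, GJ, GL, JN, LN
  2-simplices (12): ABF, ABJ, AFG, AGL, AJN, ALN, BFN, BGJ, BGL, BLN, FGJ, FJN

giving chain groups C_0 ≅ Z^10, C_1 ≅ Z^21, C_2 ≅ Z^12.

∂_1: C_1 → C_0 maps an edge to its endpoints' difference, ∂[p,q] = q − p. For instance
  ∂FJ = J − F.
This gives a 10×21 integer matrix of rank 8; reducing to Smith normal form yields diagonal entries (1,1,1,1,1,1,1,1).

∂_2: C_2 → C_1 acts by ∂[p,q,r] = [q,r] − [p,r] + [p,q]. For instance
  ∂ALN = LN − AN + AL,
  ∂AFG = FG − AG + AF.
This gives a 21×12 integer matrix of rank 12; reducing to Smith normal form yields diagonal entries (1,1,1,1,1,1,1,1,1,1,1,2).

From H_k ≅ ker(∂_k) / im(∂_{k+1}) we obtain:

  H_1: rank ker ∂_1 − rank ∂_2 = (21 − 8) − 12 = 1, and ∂_2 has invariant factor 2 > 1, so H_1 = Z ⊕ Z/2Z.

H_1 = Z ⊕ Z/2Z.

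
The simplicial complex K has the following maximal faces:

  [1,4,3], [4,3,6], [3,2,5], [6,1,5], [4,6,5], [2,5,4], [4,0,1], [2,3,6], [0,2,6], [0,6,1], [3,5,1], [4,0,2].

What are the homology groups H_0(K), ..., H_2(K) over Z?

H_0 = Z,  H_1 = Z/2,  H_2 = 0.

K has 7 vertices, 18 edges, 12 triangles.
rank ∂_0 = 0, rank ∂_1 = 6 ⇒ b_0 = 7 − 0 − 6 = 1; all invariant factors of ∂_1 are 1 so no torsion. So H_0 ≅ Z.
rank ∂_1 = 6, rank ∂_2 = 12 ⇒ b_1 = 18 − 6 − 12 = 0; ∂_2 has invariant factor(s) [2] giving torsion. So H_1 ≅ Z/2.
rank ∂_2 = 12, rank ∂_3 = 0 ⇒ b_2 = 12 − 12 − 0 = 0. So H_2 ≅ 0.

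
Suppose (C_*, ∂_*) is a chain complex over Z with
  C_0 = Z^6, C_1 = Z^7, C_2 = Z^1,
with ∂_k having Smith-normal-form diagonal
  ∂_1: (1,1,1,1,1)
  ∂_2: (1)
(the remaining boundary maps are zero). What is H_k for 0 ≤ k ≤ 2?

H_0 = Z,  H_1 = Z,  H_2 = 0.

H_0: b_0 = 6 − 0 − 5 = 1; torsion from ∂_1 factors > 1: none. So H_0 = Z.
H_1: b_1 = 7 − 5 − 1 = 1; torsion from ∂_2 factors > 1: none. So H_1 = Z.
H_2: b_2 = 1 − 1 − 0 = 0; torsion from ∂_3 factors > 1: none. So H_2 = 0.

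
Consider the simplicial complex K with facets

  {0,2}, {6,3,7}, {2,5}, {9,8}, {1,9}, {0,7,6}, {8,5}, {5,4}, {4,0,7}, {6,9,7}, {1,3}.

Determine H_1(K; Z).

We work with the vertex ordering 0 < 1 < 2 < 3 < 4 < 5 < 6 < 7 < 8 < 9. The simplices of K, each written with vertices in increasing order, are:

  0-simplices (10): [0], [1], [2], [3], [4], [5], [6], [7], [8], [9]
  1-simplices (16): [0,2], [0,4], [0,6], [0,7], [1,3], [1,9], [2,5], [3,6], [3,7], [4,5], [4,7], [5,8], [6,7], [6,9], [7,9], [8,9]
  2-simplices (4): [0,4,7], [0,6,7], [3,6,7], [6,7,9]

giving chain groups C_0 ≅ Z^10, C_1 ≅ Z^16, C_2 ≅ Z^4.

The boundary map ∂_1: C_1 → C_0 maps an edge to its endpoints' difference, ∂[p,q] = q − p. For instance
  ∂[0,6] = [6] − [0].
As a 10×16 matrix over Z this has rank 9, with invariant factors (1,1,1,1,1,1,1,1,1).

∂_2: C_2 → C_1 maps a triangle to the signed sum of its edges. For instance
  ∂[6,7,9] = [7,9] − [6,9] + [6,7],
  ∂[3,6,7] = [6,7] − [3,7] + [3,6].
This gives a 16×4 integer matrix of rank 4; reducing to Smith normal form yields diagonal entries (1,1,1,1).

Computing H_k = (kernel of ∂_k) / (image of ∂_{k+1}):

  H_1: rank ker ∂_1 − rank ∂_2 = (16 − 9) − 4 = 3, and the invariant factors of ∂_2 are all 1, so H_1 ≅ Z^3.

H_1 ≅ Z^3.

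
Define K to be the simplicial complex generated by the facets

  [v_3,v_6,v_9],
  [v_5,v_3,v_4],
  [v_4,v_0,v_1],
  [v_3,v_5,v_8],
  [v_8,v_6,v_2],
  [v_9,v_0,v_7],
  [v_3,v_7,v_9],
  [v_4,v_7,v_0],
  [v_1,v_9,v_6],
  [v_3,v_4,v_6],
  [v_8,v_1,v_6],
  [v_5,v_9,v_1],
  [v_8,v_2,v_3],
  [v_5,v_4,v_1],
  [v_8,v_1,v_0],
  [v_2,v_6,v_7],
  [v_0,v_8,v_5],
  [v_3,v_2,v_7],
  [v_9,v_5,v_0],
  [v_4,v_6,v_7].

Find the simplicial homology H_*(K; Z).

Take the total order v_0 < v_1 < v_2 < v_3 < v_4 < v_5 < v_6 < v_7 < v_8 < v_9 on the vertex set. Then K (dimension 2) consists of the simplices:

  0-simplices (10): [v_0], [v_1], [v_2], [v_3], [v_4], [v_5], [v_6], [v_7], [v_8], [v_9]
  1-simplices (30): (30 of them)
  2-simplices (20): (20 of them)

Hence C_0 ≅ Z^10, C_1 ≅ Z^30, C_2 ≅ Z^20.

∂_1: C_1 → C_0 is given by ∂[p,q] = [q] − [p]. For instance
  ∂[v_1,v_8] = [v_8] − [v_1].
The 10×30 boundary matrix has rank 9 and Smith normal form diag(1,1,1,1,1,1,1,1,1).

The boundary map ∂_2: C_2 → C_1 maps a triangle to the signed sum of its edges. For instance
  ∂[v_2,v_3,v_7] = [v_3,v_7] − [v_2,v_7] + [v_2,v_3],
  ∂[v_0,v_1,v_8] = [v_1,v_8] − [v_0,v_8] + [v_0,v_1].
The 30×20 boundary matrix has rank 20 and Smith normal form diag(1,1,1,1,1,1,1,1,1,1,1,1,1,1,1,1,1,1,1,2).

Computing H_k = (kernel of ∂_k) / (image of ∂_{k+1}):

  H_0: rank C_0 − rank ∂_1 = 10 − 9 = 1, and the invariant factors of ∂_1 are all 1, so H_0 ≅ Z.
  H_1: rank ker ∂_1 − rank ∂_2 = (30 − 9) − 20 = 1, and ∂_2 has invariant factor 2 > 1, so H_1 ≅ Z × Z/2.
  H_2: rank ker ∂_2 − rank ∂_3 = (20 − 20) − 0 = 0, and there is no ∂_3, so H_2 ≅ 0.

(K is a triangulation of the Klein bottle.)

H_0 = Z,  H_1 = Z × Z/2,  H_2 = 0.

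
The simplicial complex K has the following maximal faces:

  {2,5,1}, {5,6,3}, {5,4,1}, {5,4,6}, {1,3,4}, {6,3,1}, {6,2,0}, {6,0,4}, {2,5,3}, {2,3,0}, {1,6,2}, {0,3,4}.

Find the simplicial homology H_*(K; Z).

K has 7 vertices, 18 edges, 12 triangles.
rank ∂_0 = 0, rank ∂_1 = 6 ⇒ b_0 = 7 − 0 − 6 = 1; all invariant factors of ∂_1 are 1 so no torsion. So H_0 ≅ Z.
rank ∂_1 = 6, rank ∂_2 = 12 ⇒ b_1 = 18 − 6 − 12 = 0; ∂_2 has invariant factor(s) [2] giving torsion. So H_1 ≅ Z/2Z.
rank ∂_2 = 12, rank ∂_3 = 0 ⇒ b_2 = 12 − 12 − 0 = 0. So H_2 ≅ 0.

H_0 = Z,  H_1 = Z/2Z,  H_2 = 0.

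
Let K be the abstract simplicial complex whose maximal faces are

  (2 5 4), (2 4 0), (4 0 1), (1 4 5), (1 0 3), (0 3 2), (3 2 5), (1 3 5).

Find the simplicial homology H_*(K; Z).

Take the total order 0 < 1 < 2 < 3 < 4 < 5 on the vertex set. Then K (dimension 2) consists of the simplices:

  0-simplices (6): [0], [1], [2], [3], [4], [5]
  1-simplices (12): [0,1], [0,2], [0,3], [0,4], [1,3], [1,4], [1,5], [2,3], [2,4], [2,5], [3,5], [4,5]
  2-simplices (8): [0,1,3], [0,1,4], [0,2,3], [0,2,4], [1,3,5], [1,4,5], [2,3,5], [2,4,5]

giving chain groups C_0 ≅ Z^6, C_1 ≅ Z^12, C_2 ≅ Z^8.

∂_1: C_1 → C_0 maps an edge to its endpoints' difference, ∂[p,q] = q − p.
The 6×12 boundary matrix has rank 5 and Smith normal form diag(1,1,1,1,1).

∂_2: C_2 → C_1 maps a triangle to the signed sum of its edges. For instance
  ∂[1,4,5] = [4,5] − [1,5] + [1,4],
  ∂[2,4,5] = [4,5] − [2,5] + [2,4].
The resulting 12×8 matrix has rank 7, and its Smith normal form has invariant factors (1,1,1,1,1,1,1).

From H_k ≅ ker(∂_k) / im(∂_{k+1}) we obtain:

  H_0: rank C_0 − rank ∂_1 = 6 − 5 = 1, and the invariant factors of ∂_1 are all 1, so H_0 ≅ Z.
  H_1: rank ker ∂_1 − rank ∂_2 = (12 − 5) − 7 = 0, and the invariant factors of ∂_2 are all 1, so H_1 ≅ 0.
  H_2: rank ker ∂_2 − rank ∂_3 = (8 − 7) − 0 = 1, and there is no ∂_3, so H_2 ≅ Z.

H_0 = Z,  H_1 = 0,  H_2 = Z.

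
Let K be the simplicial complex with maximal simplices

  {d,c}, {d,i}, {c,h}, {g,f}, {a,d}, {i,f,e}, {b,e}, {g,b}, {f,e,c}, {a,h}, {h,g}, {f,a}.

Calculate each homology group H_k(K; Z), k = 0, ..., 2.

Fix the vertex order a < b < c < d < e < f < g < h < i and write every simplex with vertices in increasing order. Then dim K = 2 and the simplices of K are:

  0-simplices (9): a, b, c, d, e, f, g, h, i
  1-simplices (15): ad, af, ah, be, bg, cd, ce, cf, ch, di, ef, ei, fg, fi, gh
  2-simplices (2): cef, efi

giving chain groups C_0 ≅ Z^9, C_1 ≅ Z^15, C_2 ≅ Z^2.

The boundary map ∂_1: C_1 → C_0 maps an edge to its endpoints' difference, ∂[p,q] = q − p.
This gives a 9×15 integer matrix of rank 8; reducing to Smith normal form yields diagonal entries (1,1,1,1,1,1,1,1).

∂_2: C_2 → C_1 sends each 2-simplex [p,q,r] to [q,r] − [p,r] + [p,q]. For instance
  ∂efi = fi − ei + ef,
  ∂cef = ef − cf + ce.
The 15×2 boundary matrix has rank 2 and Smith normal form diag(1,1).

Now H_k = ker ∂_k / im ∂_{k+1}, so:

  H_0: rank C_0 − rank ∂_1 = 9 − 8 = 1, and the invariant factors of ∂_1 are all 1, so H_0 = Z.
  H_1: rank ker ∂_1 − rank ∂_2 = (15 − 8) − 2 = 5, and the invariant factors of ∂_2 are all 1, so H_1 = Z^5.
  H_2: rank ker ∂_2 − rank ∂_3 = (2 − 2) − 0 = 0, and there is no ∂_3, so H_2 = 0.

H_0 = Z,  H_1 = Z^5,  H_2 = 0.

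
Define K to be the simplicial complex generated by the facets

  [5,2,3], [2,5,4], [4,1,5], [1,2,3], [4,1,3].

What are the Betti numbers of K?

Fix the vertex order 1 < 2 < 3 < 4 < 5 and write every simplex with vertices in increasing order. Then dim K = 2 and the simplices of K are:

  0-simplices (5): [1], [2], [3], [4], [5]
  1-simplices (10): [1,2], [1,3], [1,4], [1,5], [2,3], [2,4], [2,5], [3,4], [3,5], [4,5]
  2-simplices (5): [1,2,3], [1,3,4], [1,4,5], [2,3,5], [2,4,5]

so the chain groups are C_0 ≅ Z^5, C_1 ≅ Z^10, C_2 ≅ Z^5.

Boundary ∂_1: C_1 → C_0 sends each edge [p,q] (with p < q) to q − p.
This gives a 5×10 integer matrix of rank 4; reducing to Smith normal form yields diagonal entries (1,1,1,1).

∂_2: C_2 → C_1 sends each 2-simplex [p,q,r] to [q,r] − [p,r] + [p,q]. For instance
  ∂[1,4,5] = [4,5] − [1,5] + [1,4],
  ∂[1,2,3] = [2,3] − [1,3] + [1,2].
The resulting 10×5 matrix has rank 5, and its Smith normal form has invariant factors (1,1,1,1,1).

From H_k ≅ ker(∂_k) / im(∂_{k+1}) we obtain:

  H_0: rank C_0 − rank ∂_1 = 5 − 4 = 1, and the invariant factors of ∂_1 are all 1, so H_0 ≅ Z.
  H_1: rank ker ∂_1 − rank ∂_2 = (10 − 4) − 5 = 1, and the invariant factors of ∂_2 are all 1, so H_1 ≅ Z.
  H_2: rank ker ∂_2 − rank ∂_3 = (5 − 5) − 0 = 0, and there is no ∂_3, so H_2 ≅ 0.

Hence the Betti numbers are b_0 = 1, b_1 = 1, b_2 = 0.

b_0 = 1, b_1 = 1, b_2 = 0.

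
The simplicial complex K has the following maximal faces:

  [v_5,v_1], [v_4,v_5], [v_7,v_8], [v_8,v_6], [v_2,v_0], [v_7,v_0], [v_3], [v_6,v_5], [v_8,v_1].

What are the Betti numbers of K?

Take the total order v_0 < v_1 < v_2 < v_3 < v_4 < v_5 < v_6 < v_7 < v_8 on the vertex set. Then K (dimension 1) consists of the simplices:

  0-simplices (9): [v_0], [v_1], [v_2], [v_3], [v_4], [v_5], [v_6], [v_7], [v_8]
  1-simplices (8): [v_0,v_2], [v_0,v_7], [v_1,v_5], [v_1,v_8], [v_4,v_5], [v_5,v_6], [v_6,v_8], [v_7,v_8]

so the chain groups are C_0 ≅ Z^9, C_1 ≅ Z^8.

The boundary map ∂_1: C_1 → C_0 sends each edge [p,q] (with p < q) to q − p.
The resulting 9×8 matrix has rank 7, and its Smith normal form has invariant factors (1,1,1,1,1,1,1).

Reading off H_k = ker ∂_k / im ∂_{k+1}:

  H_0: rank C_0 − rank ∂_1 = 9 − 7 = 2, and the invariant factors of ∂_1 are all 1, so H_0 = Z^2.
  H_1: rank ker ∂_1 − rank ∂_2 = (8 − 7) − 0 = 1, and there is no ∂_2, so H_1 = Z.

As a check, the Euler characteristic is 9 − 8 = 1, which agrees with 2 − 1 = 1.

Hence the Betti numbers are b_0 = 2, b_1 = 1.

b_0 = 2, b_1 = 1.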